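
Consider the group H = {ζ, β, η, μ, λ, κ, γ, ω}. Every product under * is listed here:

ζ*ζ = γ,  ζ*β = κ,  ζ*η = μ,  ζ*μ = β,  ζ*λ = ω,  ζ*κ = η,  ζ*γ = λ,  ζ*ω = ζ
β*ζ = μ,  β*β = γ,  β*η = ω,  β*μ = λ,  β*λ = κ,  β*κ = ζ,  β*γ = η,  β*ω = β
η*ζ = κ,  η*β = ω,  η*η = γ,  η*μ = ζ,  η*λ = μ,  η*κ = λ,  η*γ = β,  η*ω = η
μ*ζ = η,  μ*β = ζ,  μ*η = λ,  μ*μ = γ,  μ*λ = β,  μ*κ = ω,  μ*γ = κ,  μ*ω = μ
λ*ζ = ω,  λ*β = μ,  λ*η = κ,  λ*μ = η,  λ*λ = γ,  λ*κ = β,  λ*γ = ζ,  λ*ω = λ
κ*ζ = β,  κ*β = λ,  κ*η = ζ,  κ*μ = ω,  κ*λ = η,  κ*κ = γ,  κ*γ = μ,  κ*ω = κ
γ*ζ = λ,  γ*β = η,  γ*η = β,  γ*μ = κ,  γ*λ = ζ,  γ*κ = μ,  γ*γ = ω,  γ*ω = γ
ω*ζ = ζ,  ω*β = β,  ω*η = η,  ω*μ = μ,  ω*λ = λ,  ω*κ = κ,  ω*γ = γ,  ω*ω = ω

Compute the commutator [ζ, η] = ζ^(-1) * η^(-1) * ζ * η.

γ

Identity is ω; from the table ζ^(-1) = λ and η^(-1) = β.
λ * β = μ
μ * ζ = η
η * η = γ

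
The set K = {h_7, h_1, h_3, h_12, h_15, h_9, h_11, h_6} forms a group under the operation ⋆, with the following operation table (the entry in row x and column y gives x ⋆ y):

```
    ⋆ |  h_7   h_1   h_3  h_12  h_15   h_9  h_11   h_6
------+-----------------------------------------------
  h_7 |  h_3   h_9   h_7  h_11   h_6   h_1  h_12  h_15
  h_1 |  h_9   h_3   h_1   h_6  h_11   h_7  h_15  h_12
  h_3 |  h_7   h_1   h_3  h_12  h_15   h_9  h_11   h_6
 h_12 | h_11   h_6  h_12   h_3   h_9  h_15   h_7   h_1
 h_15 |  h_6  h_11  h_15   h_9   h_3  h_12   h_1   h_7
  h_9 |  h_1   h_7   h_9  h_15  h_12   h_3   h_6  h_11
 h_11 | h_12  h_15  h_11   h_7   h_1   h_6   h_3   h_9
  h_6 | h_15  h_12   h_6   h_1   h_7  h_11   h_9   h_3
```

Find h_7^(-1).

h_7

First locate the identity: row h_3 matches the header, so h_3 is the identity.
Scan row h_7 for h_3: h_7 ⋆ h_7 = h_3. Hence h_7^(-1) = h_7.
(Structurally, K here is isomorphic to the elementary abelian group (Z_2)^3.)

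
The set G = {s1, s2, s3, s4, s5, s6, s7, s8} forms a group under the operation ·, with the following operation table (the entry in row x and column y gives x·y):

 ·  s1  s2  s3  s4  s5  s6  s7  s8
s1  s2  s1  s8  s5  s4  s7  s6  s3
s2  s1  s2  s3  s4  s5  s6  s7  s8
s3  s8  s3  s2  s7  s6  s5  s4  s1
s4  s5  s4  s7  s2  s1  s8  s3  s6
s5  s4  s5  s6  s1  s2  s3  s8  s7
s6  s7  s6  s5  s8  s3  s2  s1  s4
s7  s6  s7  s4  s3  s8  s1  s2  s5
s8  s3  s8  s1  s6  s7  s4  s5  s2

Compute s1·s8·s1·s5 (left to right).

s1·s8 = s3
s3·s1 = s8
s8·s5 = s7

s7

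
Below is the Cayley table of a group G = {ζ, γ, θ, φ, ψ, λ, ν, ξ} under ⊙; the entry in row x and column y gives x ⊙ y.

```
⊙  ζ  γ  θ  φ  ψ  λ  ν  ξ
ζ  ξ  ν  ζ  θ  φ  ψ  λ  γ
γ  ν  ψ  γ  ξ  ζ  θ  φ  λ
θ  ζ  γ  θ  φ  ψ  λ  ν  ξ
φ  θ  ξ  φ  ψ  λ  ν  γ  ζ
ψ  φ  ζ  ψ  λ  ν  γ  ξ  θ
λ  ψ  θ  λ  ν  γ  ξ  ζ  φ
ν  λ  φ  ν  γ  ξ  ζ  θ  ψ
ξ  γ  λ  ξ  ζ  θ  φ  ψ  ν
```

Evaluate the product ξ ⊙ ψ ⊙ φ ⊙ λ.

ν

ξ ⊙ ψ = θ
θ ⊙ φ = φ
φ ⊙ λ = ν
(Structurally, G here is isomorphic to the cyclic group Z_8.)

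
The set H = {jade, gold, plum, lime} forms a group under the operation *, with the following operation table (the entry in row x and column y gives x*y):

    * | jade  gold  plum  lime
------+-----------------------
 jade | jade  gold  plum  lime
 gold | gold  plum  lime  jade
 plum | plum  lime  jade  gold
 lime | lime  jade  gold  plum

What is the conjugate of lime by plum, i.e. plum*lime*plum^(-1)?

The identity is jade. In row plum, the entry jade sits in column plum, so plum^(-1) = plum.
plum*lime = gold
gold*plum = lime
(Structurally, H here is isomorphic to the cyclic group Z_4.)

lime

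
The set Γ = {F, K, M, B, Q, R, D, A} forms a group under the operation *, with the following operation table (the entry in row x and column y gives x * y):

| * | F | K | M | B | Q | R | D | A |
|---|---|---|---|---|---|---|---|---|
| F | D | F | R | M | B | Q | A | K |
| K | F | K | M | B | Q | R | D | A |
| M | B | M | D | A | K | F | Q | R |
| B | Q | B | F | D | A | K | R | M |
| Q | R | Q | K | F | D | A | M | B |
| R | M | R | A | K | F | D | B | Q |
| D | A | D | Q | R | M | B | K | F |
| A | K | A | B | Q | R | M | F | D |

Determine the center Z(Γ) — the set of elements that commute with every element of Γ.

{D, K}

An element z is central iff its row equals its column in the table.
For R: R * M = A ≠ F = M * R, so R ∉ Z.
Checking each element this way leaves Z(Γ) = {D, K}.
(Structurally, Γ here is isomorphic to the quaternion group Q_8.)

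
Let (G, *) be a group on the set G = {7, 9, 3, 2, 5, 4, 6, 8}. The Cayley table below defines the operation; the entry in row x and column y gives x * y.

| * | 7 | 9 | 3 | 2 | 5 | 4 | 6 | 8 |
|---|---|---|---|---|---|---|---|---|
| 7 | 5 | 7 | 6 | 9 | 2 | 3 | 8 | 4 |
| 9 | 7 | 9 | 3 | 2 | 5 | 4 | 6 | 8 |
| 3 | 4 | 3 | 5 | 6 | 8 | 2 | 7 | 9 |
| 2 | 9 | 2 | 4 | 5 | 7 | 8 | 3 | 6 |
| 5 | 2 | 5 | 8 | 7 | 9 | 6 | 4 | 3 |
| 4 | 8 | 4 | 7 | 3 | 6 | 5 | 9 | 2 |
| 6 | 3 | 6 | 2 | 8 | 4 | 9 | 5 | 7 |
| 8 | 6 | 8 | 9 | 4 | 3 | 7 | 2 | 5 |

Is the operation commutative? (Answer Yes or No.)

No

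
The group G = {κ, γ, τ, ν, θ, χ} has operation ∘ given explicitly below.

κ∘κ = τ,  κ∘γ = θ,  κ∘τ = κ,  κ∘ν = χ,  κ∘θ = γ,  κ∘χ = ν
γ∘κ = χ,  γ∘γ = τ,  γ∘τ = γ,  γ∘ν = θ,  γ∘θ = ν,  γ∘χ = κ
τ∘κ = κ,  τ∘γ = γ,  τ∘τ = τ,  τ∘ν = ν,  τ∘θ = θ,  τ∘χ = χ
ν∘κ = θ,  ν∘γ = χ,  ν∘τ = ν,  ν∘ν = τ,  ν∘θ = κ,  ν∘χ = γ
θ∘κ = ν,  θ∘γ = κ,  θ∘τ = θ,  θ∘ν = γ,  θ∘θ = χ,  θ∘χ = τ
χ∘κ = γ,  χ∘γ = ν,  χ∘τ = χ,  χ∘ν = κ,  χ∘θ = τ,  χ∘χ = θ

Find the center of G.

An element z is central iff its row equals its column in the table.
For χ: χ ∘ κ = γ ≠ ν = κ ∘ χ, so χ ∉ Z.
Checking each element this way leaves Z(G) = {τ}.
(Structurally, G here is isomorphic to the symmetric group S_3.)

{τ}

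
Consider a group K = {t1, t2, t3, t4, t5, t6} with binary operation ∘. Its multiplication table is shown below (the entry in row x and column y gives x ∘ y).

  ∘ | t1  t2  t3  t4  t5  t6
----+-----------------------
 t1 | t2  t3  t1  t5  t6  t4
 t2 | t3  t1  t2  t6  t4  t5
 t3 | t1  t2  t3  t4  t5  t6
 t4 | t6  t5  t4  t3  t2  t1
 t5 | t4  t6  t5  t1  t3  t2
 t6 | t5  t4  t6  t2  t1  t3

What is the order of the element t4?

The identity element is t3 (its row matches the header).
t4^1 = t4
t4^2 = t4 ∘ t4 = t3
The first power of t4 equal to the identity is t4^2, so ord(t4) = 2.
(Structurally, K here is isomorphic to the symmetric group S_3.)

2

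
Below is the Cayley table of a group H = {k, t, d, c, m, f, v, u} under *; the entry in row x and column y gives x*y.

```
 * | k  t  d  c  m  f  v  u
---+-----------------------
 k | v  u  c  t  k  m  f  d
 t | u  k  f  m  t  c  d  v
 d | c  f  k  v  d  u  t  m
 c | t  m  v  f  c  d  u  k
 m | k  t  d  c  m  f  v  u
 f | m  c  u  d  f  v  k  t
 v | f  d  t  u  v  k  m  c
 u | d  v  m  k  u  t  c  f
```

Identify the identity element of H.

The identity e satisfies e*x = x for all x, so its row in the table reproduces the column headers.
Row m reads: k, t, d, c, m, f, v, u — exactly the header order. So m is the identity.
(Structurally, H here is isomorphic to the cyclic group Z_8.)

m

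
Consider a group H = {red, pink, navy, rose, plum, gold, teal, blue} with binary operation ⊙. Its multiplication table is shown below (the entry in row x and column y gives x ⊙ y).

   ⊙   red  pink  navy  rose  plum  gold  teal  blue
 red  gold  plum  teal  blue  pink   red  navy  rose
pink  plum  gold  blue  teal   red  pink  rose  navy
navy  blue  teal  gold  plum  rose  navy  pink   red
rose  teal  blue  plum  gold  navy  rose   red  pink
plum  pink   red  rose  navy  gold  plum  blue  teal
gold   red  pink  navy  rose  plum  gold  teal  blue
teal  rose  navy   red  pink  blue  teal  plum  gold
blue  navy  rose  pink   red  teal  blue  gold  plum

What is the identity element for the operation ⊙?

gold

The identity e satisfies e ⊙ x = x for all x, so its row in the table reproduces the column headers.
Row gold reads: red, pink, navy, rose, plum, gold, teal, blue — exactly the header order. So gold is the identity.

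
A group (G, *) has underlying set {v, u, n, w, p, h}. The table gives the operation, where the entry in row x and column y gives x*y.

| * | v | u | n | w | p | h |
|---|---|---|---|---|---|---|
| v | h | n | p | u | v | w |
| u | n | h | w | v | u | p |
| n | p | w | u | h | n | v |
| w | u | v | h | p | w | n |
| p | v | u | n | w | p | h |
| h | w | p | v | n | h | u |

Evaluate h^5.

h^1 = h
h^2 = h*h = u
h^3 = u*h = p
h^4 = p*h = h
h^5 = h*h = u

u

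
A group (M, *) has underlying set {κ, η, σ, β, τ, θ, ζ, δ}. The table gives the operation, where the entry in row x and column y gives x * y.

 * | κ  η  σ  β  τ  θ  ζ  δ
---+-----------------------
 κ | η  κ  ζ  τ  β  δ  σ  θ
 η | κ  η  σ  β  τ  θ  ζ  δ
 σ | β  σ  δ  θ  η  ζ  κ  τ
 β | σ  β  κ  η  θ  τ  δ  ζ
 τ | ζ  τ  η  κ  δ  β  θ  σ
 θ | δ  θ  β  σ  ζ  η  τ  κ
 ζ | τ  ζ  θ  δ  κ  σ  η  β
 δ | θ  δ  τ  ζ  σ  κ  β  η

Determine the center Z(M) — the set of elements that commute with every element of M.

An element z is central iff its row equals its column in the table.
For β: β * σ = κ ≠ θ = σ * β, so β ∉ Z.
Checking each element this way leaves Z(M) = {δ, η}.

{δ, η}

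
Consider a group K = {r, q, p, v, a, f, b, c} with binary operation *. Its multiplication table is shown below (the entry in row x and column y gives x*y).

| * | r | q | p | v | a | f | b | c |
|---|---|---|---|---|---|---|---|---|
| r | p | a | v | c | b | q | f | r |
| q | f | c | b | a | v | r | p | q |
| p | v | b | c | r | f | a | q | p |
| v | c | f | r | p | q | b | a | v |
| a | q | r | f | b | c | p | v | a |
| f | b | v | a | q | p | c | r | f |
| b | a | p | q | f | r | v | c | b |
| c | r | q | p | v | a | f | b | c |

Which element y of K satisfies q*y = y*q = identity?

First locate the identity: row c matches the header, so c is the identity.
Scan row q for c: q*q = c. Hence q^(-1) = q.

q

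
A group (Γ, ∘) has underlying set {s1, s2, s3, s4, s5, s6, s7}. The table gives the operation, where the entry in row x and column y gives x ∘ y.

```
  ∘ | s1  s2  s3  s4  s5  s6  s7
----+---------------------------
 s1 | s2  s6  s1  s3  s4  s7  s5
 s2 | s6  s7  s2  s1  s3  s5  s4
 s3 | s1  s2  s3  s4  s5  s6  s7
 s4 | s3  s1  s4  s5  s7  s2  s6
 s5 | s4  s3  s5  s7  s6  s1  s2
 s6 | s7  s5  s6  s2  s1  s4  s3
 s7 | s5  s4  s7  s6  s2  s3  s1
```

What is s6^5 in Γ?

s1

s6^1 = s6
s6^2 = s6 ∘ s6 = s4
s6^3 = s4 ∘ s6 = s2
s6^4 = s2 ∘ s6 = s5
s6^5 = s5 ∘ s6 = s1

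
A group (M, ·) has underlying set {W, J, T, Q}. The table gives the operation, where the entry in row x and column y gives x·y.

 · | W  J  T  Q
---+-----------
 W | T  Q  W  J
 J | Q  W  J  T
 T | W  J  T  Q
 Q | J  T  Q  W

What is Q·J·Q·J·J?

Q·J = T
T·Q = Q
Q·J = T
T·J = J
(Structurally, M here is isomorphic to the cyclic group Z_4.)

J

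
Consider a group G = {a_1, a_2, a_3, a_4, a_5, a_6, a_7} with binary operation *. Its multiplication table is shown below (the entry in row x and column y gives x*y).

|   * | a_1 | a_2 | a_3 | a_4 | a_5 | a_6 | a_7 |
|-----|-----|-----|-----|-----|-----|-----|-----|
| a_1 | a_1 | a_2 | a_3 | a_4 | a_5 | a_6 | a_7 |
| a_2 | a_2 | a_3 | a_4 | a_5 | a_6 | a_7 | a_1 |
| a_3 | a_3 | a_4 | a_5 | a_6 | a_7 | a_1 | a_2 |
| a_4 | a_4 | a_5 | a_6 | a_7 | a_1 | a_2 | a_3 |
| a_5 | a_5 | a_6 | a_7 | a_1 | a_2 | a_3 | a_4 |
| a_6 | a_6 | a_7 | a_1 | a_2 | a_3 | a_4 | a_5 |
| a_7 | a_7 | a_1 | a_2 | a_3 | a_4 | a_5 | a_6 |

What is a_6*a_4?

a_2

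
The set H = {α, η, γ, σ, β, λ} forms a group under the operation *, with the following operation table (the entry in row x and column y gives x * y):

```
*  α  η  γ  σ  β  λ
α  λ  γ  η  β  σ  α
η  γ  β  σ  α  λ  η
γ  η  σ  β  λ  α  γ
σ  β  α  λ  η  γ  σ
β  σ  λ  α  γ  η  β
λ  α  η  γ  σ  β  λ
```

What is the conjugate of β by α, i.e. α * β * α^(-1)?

β

The identity is λ. In row α, the entry λ sits in column α, so α^(-1) = α.
α * β = σ
σ * α = β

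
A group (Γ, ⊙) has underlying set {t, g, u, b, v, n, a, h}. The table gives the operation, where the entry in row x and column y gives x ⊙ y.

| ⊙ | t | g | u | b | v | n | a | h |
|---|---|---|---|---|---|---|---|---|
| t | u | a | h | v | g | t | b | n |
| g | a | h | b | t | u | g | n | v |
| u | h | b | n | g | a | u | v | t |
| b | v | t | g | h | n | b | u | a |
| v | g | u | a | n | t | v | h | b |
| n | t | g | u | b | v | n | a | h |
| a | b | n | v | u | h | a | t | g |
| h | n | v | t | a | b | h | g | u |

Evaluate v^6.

v^1 = v
v^2 = v ⊙ v = t
v^3 = t ⊙ v = g
v^4 = g ⊙ v = u
v^5 = u ⊙ v = a
v^6 = a ⊙ v = h

h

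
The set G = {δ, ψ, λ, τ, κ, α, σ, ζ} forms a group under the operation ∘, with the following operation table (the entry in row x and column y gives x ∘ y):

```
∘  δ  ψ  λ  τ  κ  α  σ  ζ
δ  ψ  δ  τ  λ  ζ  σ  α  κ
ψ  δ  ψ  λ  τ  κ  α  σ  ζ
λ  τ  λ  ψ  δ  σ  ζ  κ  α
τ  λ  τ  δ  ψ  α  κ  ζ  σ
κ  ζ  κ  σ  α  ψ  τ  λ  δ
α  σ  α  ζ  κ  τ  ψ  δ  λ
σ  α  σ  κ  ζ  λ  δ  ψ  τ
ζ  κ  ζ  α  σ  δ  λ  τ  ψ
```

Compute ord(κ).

The identity element is ψ (its row matches the header).
κ^1 = κ
κ^2 = κ ∘ κ = ψ
The first power of κ equal to the identity is κ^2, so ord(κ) = 2.
(Structurally, G here is isomorphic to the elementary abelian group (Z_2)^3.)

2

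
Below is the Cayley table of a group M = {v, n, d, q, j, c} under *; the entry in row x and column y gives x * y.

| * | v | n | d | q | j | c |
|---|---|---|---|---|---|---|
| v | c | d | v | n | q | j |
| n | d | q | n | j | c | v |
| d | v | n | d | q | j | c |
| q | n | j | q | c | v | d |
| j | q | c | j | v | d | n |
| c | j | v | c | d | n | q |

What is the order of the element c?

The identity element is d (its row matches the header).
c^1 = c
c^2 = c * c = q
c^3 = q * c = d
The first power of c equal to the identity is c^3, so ord(c) = 3.

3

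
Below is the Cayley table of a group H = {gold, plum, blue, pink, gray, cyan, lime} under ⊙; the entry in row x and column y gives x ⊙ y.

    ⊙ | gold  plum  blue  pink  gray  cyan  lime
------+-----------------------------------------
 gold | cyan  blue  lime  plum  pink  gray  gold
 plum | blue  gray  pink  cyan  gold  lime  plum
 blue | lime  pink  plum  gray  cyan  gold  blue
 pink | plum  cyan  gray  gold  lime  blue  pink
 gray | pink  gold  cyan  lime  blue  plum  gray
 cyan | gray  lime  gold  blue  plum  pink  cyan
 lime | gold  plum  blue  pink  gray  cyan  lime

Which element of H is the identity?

The identity e satisfies e ⊙ x = x for all x, so its row in the table reproduces the column headers.
Row lime reads: gold, plum, blue, pink, gray, cyan, lime — exactly the header order. So lime is the identity.
(Structurally, H here is isomorphic to the cyclic group Z_7.)

lime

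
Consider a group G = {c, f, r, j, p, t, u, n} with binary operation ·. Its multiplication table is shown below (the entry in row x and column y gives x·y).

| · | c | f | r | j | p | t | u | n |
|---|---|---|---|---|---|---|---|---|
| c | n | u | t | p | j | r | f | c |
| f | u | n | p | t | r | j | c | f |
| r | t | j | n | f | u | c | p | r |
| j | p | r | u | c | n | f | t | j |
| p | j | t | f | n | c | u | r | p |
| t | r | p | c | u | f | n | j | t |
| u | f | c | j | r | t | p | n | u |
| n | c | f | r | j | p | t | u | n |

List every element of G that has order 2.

{c, f, r, t, u}

Identity is n. Compute the order of each non-identity element by repeated multiplication:
  c: c → n  (order 2)
  f: f → n  (order 2)
  r: r → n  (order 2)
  j: j → c → p → n  (order 4)
  p: p → c → j → n  (order 4)
  t: t → n  (order 2)
  u: u → n  (order 2)
Elements of order 2: {c, f, r, t, u}.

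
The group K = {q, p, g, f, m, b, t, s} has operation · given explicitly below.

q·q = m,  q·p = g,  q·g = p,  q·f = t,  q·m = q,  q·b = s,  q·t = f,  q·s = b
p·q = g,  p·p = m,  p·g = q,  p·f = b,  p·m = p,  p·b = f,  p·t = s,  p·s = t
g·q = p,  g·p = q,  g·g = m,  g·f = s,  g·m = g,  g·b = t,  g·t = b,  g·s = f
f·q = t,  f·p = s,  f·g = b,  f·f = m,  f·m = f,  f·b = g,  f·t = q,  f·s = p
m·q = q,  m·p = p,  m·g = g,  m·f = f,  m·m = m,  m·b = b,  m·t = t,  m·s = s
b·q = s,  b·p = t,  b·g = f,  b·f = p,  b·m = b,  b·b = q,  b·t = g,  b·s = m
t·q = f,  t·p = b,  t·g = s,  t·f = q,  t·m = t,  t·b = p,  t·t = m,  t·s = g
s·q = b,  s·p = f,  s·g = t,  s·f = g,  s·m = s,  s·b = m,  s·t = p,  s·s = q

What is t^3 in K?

t

t^1 = t
t^2 = t·t = m
t^3 = m·t = t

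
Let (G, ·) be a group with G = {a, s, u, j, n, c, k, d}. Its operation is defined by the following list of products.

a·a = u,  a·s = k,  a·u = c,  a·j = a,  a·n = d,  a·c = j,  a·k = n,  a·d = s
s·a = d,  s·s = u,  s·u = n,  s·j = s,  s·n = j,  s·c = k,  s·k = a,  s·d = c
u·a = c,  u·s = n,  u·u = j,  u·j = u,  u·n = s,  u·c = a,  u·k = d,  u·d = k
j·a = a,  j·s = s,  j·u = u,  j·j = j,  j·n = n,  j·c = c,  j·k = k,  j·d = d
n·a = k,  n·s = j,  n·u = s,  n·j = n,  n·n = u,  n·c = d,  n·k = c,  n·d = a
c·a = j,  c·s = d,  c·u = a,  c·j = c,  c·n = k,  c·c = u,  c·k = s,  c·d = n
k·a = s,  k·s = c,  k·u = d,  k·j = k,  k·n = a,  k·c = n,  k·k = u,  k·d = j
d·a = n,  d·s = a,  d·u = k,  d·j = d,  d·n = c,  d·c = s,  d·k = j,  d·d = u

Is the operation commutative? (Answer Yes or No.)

c·d = n but d·c = s.
Since c and d do not commute, G is not abelian.

No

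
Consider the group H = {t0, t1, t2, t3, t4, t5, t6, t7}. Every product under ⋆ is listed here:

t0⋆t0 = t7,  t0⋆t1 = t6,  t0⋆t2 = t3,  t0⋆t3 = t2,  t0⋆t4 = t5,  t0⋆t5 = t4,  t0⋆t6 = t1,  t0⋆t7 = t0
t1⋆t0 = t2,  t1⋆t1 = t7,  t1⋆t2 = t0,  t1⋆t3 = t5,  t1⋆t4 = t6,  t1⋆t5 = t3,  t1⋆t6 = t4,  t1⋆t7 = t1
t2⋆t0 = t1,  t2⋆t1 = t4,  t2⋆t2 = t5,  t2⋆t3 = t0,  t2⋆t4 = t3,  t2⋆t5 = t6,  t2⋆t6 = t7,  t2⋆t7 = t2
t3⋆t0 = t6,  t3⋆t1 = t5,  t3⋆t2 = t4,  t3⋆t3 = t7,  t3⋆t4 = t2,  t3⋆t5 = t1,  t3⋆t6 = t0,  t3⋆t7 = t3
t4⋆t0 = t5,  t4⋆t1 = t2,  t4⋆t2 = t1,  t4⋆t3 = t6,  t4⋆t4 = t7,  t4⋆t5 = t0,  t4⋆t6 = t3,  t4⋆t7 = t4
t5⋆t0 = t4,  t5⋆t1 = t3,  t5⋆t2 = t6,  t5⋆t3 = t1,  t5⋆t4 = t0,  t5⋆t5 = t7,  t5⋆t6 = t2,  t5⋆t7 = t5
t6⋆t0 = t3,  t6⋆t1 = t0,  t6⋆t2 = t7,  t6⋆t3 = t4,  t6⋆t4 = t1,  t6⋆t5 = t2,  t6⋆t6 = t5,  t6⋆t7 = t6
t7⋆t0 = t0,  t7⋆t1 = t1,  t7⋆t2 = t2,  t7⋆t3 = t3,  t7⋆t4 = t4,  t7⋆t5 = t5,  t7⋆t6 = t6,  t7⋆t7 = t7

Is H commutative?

t2 ⋆ t3 = t0 but t3 ⋆ t2 = t4.
Since t2 and t3 do not commute, H is not abelian.

No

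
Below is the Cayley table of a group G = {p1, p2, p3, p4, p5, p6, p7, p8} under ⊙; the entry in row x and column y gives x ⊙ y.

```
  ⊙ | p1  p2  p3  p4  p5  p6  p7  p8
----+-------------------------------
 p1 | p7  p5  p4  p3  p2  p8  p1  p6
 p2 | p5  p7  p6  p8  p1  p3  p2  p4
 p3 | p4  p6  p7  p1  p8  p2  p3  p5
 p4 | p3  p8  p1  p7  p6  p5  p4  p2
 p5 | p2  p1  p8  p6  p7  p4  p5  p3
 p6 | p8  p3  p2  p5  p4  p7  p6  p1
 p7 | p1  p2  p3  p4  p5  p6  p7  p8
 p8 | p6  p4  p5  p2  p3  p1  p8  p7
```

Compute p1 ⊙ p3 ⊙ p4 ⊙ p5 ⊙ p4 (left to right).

p6

p1 ⊙ p3 = p4
p4 ⊙ p4 = p7
p7 ⊙ p5 = p5
p5 ⊙ p4 = p6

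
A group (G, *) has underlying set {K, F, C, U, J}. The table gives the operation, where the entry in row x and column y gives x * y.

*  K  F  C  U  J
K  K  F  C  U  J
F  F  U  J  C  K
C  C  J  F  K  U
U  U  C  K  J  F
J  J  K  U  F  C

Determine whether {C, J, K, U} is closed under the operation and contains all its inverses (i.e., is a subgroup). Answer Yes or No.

No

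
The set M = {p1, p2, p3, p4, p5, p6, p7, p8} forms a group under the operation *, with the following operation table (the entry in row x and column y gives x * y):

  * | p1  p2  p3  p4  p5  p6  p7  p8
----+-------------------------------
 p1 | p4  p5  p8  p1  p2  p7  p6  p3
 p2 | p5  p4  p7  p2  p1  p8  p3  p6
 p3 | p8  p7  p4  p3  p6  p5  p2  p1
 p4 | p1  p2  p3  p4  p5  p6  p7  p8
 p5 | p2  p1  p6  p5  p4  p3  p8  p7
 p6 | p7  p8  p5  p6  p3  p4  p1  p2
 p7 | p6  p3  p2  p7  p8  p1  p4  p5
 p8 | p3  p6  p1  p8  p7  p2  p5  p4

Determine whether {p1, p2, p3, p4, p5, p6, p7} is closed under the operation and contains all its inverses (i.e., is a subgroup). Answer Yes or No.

No

p6 * p2 = p8, which is not in {p1, p2, p3, p4, p5, p6, p7}.
The subset is not closed under *, so it is not a subgroup.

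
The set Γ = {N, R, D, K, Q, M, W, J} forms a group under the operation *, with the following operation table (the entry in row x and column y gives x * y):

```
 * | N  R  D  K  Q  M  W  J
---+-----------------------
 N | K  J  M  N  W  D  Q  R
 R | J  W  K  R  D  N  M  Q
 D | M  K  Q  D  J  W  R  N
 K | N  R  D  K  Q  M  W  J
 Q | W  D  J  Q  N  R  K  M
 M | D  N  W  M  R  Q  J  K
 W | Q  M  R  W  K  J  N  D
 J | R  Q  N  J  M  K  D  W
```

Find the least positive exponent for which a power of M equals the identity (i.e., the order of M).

The identity element is K (its row matches the header).
M^1 = M
M^2 = M * M = Q
M^3 = Q * M = R
M^4 = R * M = N
M^5 = N * M = D
M^6 = D * M = W
M^7 = W * M = J
M^8 = J * M = K
The first power of M equal to the identity is M^8, so ord(M) = 8.

8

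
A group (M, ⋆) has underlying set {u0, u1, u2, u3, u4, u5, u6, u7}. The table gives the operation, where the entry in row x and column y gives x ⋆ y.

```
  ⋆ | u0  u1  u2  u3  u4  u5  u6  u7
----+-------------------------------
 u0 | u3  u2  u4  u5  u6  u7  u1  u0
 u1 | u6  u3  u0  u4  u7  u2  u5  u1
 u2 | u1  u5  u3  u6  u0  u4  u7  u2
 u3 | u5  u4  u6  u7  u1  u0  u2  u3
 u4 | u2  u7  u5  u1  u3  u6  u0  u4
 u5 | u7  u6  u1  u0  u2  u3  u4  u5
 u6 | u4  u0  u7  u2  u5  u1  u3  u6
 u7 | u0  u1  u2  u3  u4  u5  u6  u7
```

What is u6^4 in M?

u6^1 = u6
u6^2 = u6 ⋆ u6 = u3
u6^3 = u3 ⋆ u6 = u2
u6^4 = u2 ⋆ u6 = u7

u7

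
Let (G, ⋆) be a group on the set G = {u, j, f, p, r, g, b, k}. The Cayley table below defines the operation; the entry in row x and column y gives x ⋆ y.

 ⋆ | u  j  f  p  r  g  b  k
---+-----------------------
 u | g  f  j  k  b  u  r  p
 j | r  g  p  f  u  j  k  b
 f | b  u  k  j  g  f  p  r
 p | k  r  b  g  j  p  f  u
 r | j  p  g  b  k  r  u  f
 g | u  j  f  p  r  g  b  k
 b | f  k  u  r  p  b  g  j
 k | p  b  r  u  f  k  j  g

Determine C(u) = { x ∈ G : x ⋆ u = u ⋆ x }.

{g, k, p, u}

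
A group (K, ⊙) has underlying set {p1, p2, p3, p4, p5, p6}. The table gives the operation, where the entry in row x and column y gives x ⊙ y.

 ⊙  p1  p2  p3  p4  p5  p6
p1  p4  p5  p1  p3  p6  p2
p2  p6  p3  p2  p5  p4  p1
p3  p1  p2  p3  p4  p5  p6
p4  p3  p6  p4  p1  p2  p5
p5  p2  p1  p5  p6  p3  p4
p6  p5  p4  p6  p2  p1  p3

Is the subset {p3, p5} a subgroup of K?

{p3, p5} contains the identity p3.
Checking products: every product of two elements of {p3, p5} (read from the table) lies in {p3, p5}, so the set is closed.
In a finite group, a nonempty closed subset is a subgroup. So {p3, p5} ≤ K.

Yes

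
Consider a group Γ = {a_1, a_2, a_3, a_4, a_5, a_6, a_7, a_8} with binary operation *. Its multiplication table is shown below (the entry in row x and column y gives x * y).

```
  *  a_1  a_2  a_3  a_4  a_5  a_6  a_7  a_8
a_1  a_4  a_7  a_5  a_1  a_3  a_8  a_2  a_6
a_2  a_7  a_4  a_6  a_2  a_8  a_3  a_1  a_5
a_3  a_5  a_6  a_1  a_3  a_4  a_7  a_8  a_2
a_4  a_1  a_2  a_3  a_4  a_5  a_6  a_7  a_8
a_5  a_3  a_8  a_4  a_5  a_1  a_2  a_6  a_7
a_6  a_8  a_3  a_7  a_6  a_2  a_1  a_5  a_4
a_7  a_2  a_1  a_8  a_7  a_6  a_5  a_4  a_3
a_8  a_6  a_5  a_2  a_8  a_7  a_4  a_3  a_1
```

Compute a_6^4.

a_6^1 = a_6
a_6^2 = a_6 * a_6 = a_1
a_6^3 = a_1 * a_6 = a_8
a_6^4 = a_8 * a_6 = a_4

a_4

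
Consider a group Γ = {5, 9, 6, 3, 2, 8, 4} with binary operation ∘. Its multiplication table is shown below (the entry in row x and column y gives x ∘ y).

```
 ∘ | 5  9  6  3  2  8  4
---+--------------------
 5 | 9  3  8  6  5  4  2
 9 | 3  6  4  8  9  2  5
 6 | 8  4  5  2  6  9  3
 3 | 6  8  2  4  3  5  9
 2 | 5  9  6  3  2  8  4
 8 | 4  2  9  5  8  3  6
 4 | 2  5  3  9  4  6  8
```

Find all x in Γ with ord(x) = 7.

Identity is 2. Compute the order of each non-identity element by repeated multiplication:
  5: 5 → 9 → 3 → 6 → 8 → 4 → 2  (order 7)
  9: 9 → 6 → 4 → 5 → 3 → 8 → 2  (order 7)
  6: 6 → 5 → 8 → 9 → 4 → 3 → 2  (order 7)
  3: 3 → 4 → 9 → 8 → 5 → 6 → 2  (order 7)
  8: 8 → 3 → 5 → 4 → 6 → 9 → 2  (order 7)
  4: 4 → 8 → 6 → 3 → 9 → 5 → 2  (order 7)
Elements of order 7: {3, 4, 5, 6, 8, 9}.
(Structurally, Γ here is isomorphic to the cyclic group Z_7.)

{3, 4, 5, 6, 8, 9}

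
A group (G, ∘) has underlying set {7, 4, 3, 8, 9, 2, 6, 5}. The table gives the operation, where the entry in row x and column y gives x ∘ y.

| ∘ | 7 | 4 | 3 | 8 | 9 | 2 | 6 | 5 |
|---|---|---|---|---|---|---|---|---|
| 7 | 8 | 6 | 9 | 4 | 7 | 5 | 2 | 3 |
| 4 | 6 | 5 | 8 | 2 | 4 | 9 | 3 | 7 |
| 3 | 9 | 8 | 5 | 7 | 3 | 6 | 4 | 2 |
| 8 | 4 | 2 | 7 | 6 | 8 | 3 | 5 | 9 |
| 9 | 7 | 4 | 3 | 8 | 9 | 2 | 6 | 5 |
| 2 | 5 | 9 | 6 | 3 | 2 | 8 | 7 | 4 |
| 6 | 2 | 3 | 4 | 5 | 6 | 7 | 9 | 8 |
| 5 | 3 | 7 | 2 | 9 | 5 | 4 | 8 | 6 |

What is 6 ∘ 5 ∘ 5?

6 ∘ 5 = 8
8 ∘ 5 = 9

9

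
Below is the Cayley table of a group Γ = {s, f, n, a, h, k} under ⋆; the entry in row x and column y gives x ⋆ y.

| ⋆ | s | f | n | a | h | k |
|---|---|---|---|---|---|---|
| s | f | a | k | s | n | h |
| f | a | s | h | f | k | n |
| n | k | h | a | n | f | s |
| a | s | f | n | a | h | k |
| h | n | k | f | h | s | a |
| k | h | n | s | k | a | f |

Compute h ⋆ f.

Read row h, column f: h ⋆ f = k.

k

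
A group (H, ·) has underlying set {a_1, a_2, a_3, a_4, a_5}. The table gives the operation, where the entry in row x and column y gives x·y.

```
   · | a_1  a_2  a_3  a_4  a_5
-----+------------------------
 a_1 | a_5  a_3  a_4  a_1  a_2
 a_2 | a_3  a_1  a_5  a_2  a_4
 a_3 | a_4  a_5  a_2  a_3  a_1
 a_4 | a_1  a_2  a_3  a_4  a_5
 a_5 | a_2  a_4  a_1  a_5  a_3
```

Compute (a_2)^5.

a_4

a_2^1 = a_2
a_2^2 = a_2·a_2 = a_1
a_2^3 = a_1·a_2 = a_3
a_2^4 = a_3·a_2 = a_5
a_2^5 = a_5·a_2 = a_4
(Structurally, H here is isomorphic to the cyclic group Z_5.)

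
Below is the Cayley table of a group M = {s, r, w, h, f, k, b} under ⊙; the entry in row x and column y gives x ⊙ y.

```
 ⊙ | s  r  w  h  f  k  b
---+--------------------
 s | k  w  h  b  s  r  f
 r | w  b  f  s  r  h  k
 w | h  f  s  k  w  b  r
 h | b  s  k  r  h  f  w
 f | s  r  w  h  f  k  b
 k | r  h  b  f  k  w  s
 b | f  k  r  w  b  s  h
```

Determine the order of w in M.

7

The identity element is f (its row matches the header).
w^1 = w
w^2 = w ⊙ w = s
w^3 = s ⊙ w = h
w^4 = h ⊙ w = k
w^5 = k ⊙ w = b
w^6 = b ⊙ w = r
w^7 = r ⊙ w = f
The first power of w equal to the identity is w^7, so ord(w) = 7.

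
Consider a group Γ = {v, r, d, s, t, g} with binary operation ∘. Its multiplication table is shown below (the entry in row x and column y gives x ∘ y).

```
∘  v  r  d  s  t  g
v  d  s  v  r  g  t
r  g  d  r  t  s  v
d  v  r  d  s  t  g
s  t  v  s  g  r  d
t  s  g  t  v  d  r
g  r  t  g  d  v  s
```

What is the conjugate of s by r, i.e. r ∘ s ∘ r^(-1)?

The identity is d. In row r, the entry d sits in column r, so r^(-1) = r.
r ∘ s = t
t ∘ r = g
(Structurally, Γ here is isomorphic to the symmetric group S_3.)

g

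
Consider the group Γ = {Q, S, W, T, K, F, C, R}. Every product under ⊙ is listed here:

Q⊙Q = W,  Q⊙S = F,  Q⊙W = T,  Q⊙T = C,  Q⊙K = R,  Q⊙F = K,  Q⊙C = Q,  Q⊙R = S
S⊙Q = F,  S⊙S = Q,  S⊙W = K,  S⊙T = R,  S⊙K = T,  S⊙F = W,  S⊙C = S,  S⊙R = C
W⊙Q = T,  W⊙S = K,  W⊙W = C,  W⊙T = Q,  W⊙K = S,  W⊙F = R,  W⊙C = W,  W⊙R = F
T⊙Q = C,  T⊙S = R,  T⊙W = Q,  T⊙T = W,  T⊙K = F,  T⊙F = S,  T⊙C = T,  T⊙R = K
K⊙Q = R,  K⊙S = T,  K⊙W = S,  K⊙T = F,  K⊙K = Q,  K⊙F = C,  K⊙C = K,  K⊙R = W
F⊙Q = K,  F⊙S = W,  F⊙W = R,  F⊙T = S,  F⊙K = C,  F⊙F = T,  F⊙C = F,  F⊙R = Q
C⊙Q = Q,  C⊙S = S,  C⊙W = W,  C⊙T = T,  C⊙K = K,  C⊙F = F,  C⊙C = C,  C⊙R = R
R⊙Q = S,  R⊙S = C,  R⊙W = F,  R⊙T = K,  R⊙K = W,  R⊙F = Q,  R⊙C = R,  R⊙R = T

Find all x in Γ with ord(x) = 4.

{Q, T}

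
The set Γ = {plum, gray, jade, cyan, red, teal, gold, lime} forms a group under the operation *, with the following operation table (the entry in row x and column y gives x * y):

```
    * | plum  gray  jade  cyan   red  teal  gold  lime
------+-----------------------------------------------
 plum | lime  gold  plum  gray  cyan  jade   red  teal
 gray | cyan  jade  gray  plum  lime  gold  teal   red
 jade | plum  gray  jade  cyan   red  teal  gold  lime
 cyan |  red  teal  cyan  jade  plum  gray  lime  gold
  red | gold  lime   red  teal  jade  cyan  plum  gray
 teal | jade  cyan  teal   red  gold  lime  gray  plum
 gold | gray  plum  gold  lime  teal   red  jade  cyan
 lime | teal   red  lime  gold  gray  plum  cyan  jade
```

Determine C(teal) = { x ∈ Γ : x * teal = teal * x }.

Compare row teal with column teal entry by entry.
lime * teal = plum = teal * lime, so lime commutes with teal.
gray * teal = gold but teal * gray = cyan, so gray does not.
Collecting the elements that commute with teal: C(teal) = {jade, lime, plum, teal}.

{jade, lime, plum, teal}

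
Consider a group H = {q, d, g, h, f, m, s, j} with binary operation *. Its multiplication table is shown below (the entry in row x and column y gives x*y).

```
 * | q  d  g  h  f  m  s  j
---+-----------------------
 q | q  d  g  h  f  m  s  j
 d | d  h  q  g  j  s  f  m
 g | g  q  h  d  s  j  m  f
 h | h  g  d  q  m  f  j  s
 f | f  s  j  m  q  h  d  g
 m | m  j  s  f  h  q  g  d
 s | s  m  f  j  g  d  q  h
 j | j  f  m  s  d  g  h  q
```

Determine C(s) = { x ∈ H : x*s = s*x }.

{h, j, q, s}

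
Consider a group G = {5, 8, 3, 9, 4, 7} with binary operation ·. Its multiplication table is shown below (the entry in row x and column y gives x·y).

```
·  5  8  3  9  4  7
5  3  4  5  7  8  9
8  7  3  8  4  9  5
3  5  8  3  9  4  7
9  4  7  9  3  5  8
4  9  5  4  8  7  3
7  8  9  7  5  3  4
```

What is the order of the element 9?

The identity element is 3 (its row matches the header).
9^1 = 9
9^2 = 9·9 = 3
The first power of 9 equal to the identity is 9^2, so ord(9) = 2.
(Structurally, G here is isomorphic to the symmetric group S_3.)

2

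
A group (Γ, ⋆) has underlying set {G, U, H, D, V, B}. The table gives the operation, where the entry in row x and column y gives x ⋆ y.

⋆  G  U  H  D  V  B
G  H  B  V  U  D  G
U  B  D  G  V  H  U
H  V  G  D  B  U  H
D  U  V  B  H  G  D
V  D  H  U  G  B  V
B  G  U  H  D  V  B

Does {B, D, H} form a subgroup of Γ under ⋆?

{B, D, H} contains the identity B.
Checking products: every product of two elements of {B, D, H} (read from the table) lies in {B, D, H}, so the set is closed.
In a finite group, a nonempty closed subset is a subgroup. So {B, D, H} ≤ Γ.

Yes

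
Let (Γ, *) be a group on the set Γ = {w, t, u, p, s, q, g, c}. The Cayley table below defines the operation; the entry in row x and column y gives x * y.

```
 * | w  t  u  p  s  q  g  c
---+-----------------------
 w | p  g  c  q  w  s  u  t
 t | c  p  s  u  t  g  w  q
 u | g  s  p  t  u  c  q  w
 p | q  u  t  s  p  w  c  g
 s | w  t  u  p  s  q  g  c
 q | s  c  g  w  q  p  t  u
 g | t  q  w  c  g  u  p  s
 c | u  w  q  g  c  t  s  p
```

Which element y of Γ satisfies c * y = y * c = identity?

g

First locate the identity: row s matches the header, so s is the identity.
Scan row c for s: c * g = s. Hence c^(-1) = g.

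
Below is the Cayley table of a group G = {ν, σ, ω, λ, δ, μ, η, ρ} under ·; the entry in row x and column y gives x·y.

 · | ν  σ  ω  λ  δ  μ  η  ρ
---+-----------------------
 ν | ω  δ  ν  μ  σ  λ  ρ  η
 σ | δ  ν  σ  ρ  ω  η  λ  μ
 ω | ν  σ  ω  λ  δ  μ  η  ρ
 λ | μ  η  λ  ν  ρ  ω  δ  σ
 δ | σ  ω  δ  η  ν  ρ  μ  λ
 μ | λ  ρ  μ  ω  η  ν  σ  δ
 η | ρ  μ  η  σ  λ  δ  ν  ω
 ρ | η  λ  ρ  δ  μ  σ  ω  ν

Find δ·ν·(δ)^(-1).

ν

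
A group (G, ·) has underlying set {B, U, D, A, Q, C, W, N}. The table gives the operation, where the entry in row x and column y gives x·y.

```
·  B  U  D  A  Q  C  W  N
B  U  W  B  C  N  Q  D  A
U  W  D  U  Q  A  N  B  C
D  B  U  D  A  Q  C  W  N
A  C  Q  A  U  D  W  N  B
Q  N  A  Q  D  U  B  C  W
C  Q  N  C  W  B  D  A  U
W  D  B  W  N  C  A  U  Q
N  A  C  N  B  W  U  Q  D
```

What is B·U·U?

B·U = W
W·U = B

B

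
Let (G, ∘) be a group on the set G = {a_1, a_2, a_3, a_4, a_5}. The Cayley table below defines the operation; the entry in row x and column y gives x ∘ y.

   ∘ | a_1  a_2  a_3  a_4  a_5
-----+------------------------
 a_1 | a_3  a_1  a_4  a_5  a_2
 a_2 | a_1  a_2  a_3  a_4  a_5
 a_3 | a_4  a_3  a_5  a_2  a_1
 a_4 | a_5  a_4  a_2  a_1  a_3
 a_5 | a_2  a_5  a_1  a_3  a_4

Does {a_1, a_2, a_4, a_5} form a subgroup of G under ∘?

No

a_1 ∘ a_1 = a_3, which is not in {a_1, a_2, a_4, a_5}.
The subset is not closed under ∘, so it is not a subgroup.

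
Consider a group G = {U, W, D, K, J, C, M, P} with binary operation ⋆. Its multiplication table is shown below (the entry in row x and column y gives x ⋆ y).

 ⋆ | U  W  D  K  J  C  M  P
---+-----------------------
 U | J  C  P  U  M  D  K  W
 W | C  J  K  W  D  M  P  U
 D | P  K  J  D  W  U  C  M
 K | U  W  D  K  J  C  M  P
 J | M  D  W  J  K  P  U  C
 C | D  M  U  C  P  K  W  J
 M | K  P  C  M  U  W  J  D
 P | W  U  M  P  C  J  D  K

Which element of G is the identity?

K

The identity e satisfies e ⋆ x = x for all x, so its row in the table reproduces the column headers.
Row K reads: U, W, D, K, J, C, M, P — exactly the header order. So K is the identity.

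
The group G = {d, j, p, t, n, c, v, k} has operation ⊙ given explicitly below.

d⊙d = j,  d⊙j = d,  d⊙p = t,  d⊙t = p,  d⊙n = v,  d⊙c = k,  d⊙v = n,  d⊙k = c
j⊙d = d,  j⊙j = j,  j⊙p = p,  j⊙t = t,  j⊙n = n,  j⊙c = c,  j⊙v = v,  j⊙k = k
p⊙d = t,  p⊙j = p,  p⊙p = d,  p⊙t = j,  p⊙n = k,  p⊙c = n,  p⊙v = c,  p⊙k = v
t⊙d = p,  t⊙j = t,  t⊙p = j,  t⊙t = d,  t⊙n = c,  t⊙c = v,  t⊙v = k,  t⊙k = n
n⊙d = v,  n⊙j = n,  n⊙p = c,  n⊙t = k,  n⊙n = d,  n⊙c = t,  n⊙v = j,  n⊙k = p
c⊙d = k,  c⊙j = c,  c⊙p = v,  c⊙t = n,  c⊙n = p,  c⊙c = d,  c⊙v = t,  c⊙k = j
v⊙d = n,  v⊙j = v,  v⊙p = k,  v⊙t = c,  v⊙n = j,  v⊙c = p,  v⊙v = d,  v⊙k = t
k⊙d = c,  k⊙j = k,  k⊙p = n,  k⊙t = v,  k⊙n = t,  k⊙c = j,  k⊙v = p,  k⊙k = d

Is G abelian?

No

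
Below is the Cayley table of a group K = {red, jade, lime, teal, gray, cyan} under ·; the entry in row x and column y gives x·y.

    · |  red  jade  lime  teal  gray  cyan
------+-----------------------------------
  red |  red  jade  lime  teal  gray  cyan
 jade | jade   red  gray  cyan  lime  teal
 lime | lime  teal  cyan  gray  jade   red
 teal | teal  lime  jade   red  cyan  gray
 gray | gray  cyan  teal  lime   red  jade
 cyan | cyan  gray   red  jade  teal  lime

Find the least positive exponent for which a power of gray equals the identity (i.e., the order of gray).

The identity element is red (its row matches the header).
gray^1 = gray
gray^2 = gray·gray = red
The first power of gray equal to the identity is gray^2, so ord(gray) = 2.

2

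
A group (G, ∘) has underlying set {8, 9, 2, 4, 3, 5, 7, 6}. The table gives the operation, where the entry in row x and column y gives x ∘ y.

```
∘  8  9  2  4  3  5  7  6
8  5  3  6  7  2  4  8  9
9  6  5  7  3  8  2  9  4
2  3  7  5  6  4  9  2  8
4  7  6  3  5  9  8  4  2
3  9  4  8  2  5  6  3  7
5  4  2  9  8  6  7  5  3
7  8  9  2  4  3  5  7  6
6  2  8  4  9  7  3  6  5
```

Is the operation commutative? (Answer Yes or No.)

4 ∘ 2 = 3 but 2 ∘ 4 = 6.
Since 4 and 2 do not commute, G is not abelian.

No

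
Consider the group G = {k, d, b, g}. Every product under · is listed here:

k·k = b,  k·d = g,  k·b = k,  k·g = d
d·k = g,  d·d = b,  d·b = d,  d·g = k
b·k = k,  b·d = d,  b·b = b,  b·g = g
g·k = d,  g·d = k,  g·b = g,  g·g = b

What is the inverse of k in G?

k

First locate the identity: row b matches the header, so b is the identity.
Scan row k for b: k·k = b. Hence k^(-1) = k.
(Structurally, G here is isomorphic to the Klein four-group V_4.)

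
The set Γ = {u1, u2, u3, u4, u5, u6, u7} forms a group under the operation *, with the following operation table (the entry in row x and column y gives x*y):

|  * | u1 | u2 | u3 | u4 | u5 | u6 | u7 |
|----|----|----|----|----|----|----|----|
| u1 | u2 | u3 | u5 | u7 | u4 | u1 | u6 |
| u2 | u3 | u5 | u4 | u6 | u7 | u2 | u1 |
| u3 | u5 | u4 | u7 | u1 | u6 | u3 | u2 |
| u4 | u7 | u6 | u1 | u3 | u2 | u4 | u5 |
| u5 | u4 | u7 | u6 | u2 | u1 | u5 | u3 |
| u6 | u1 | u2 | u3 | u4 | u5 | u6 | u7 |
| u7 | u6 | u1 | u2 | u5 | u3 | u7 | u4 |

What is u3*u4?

Read row u3, column u4: u3*u4 = u1.
(Structurally, Γ here is isomorphic to the cyclic group Z_7.)

u1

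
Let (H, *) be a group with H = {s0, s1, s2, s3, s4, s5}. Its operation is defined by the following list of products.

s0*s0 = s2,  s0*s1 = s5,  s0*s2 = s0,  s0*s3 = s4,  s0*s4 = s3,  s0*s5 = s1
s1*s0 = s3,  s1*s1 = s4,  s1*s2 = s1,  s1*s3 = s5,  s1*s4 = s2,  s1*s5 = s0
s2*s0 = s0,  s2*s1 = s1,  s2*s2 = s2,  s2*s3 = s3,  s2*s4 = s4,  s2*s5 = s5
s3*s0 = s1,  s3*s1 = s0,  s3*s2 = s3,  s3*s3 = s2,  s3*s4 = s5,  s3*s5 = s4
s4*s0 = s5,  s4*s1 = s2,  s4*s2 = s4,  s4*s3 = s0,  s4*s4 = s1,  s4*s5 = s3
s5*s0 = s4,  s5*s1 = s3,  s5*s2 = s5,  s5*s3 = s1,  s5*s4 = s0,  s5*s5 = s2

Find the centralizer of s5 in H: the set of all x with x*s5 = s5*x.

Compare row s5 with column s5 entry by entry.
s3*s5 = s4 but s5*s3 = s1, so s3 does not.
Collecting the elements that commute with s5: C(s5) = {s2, s5}.

{s2, s5}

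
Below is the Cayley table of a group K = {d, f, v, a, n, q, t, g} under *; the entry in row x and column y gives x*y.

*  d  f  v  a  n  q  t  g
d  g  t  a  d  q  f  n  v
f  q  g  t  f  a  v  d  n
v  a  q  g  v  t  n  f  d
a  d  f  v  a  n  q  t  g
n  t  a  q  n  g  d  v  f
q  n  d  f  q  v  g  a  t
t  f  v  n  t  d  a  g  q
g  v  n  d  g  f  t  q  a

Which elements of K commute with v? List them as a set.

{a, d, g, v}

Compare row v with column v entry by entry.
d*v = a = v*d, so d commutes with v.
n*v = q but v*n = t, so n does not.
Collecting the elements that commute with v: C(v) = {a, d, g, v}.
(Structurally, K here is isomorphic to the quaternion group Q_8.)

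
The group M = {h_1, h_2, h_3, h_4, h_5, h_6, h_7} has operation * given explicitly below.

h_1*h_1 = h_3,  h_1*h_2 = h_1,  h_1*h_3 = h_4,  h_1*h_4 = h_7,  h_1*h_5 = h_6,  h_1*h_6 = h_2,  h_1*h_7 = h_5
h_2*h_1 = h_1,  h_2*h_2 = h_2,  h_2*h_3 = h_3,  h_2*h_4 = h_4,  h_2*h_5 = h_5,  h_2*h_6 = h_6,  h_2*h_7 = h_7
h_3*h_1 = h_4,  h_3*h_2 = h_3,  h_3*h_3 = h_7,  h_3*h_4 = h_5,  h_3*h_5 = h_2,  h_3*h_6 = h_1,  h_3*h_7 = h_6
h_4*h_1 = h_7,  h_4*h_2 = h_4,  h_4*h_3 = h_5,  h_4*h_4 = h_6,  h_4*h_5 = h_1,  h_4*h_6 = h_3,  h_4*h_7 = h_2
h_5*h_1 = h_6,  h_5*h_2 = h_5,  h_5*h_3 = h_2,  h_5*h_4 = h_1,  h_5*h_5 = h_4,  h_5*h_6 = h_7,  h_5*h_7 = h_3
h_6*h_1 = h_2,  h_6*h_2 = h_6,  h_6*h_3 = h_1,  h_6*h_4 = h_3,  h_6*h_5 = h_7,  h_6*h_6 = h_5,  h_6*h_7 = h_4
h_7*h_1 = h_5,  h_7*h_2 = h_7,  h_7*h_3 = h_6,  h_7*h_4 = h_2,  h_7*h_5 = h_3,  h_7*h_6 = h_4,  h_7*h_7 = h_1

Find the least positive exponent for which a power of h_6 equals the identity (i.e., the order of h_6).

7

The identity element is h_2 (its row matches the header).
h_6^1 = h_6
h_6^2 = h_6*h_6 = h_5
h_6^3 = h_5*h_6 = h_7
h_6^4 = h_7*h_6 = h_4
h_6^5 = h_4*h_6 = h_3
h_6^6 = h_3*h_6 = h_1
h_6^7 = h_1*h_6 = h_2
The first power of h_6 equal to the identity is h_6^7, so ord(h_6) = 7.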